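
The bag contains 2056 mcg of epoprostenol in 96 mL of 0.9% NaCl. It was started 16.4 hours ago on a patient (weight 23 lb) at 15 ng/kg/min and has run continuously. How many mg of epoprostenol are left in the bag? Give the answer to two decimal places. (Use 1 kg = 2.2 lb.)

Weight = 23 lb ÷ 2.2 lb/kg = 10.45455 kg
Dose = 15 ng/kg/min × 10.45455 kg = 156.8182 ng/min
156.8182 ng/min × 60 min/hr = 9409.091 ng/hr
Concentration = 2056 mcg ÷ 96 mL = 21.41667 mcg/mL = 21416.67 ng/mL
Rate = 9409.091 ng/hr ÷ 21416.67 ng/mL = 0.439335 mL/hr
Volume infused = 0.439335 mL/hr × 16.4 hr = 7.205094 mL
Volume remaining = 96 − 7.205094 = 88.79491 mL
Drug remaining = 88.79491 mL × 21416.67 ng/mL = 1901691 ng = 1.901691 mg

1.90 mg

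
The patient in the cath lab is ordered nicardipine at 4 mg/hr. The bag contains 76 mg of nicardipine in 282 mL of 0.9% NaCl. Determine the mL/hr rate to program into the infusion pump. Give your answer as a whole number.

15 mL/hr

Concentration = 76 mg ÷ 282 mL = 0.2695035 mg/mL
Rate = 4 mg/hr ÷ 0.2695035 mg/mL = 14.84211 mL/hr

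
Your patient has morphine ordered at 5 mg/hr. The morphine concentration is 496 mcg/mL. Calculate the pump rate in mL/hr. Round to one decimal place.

10.1 mL/hr

Concentration = 496 mcg/mL = 0.496 mg/mL
Rate = 5 mg/hr ÷ 0.496 mg/mL = 10.08065 mL/hr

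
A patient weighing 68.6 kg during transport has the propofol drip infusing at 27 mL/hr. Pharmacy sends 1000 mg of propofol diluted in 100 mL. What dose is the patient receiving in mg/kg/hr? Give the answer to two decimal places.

3.94 mg/kg/hr

Concentration = 1000 mg ÷ 100 mL = 10 mg/mL
Drug rate = 27 mL/hr × 10 mg/mL = 270 mg/hr
270 mg/hr ÷ 68.6 kg = 3.93586 mg/kg/hr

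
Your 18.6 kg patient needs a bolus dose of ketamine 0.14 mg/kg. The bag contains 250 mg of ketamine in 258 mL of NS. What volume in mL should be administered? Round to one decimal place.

Dose = 0.14 mg/kg × 18.6 kg = 2.604 mg
Concentration = 250 mg ÷ 258 mL = 0.9689922 mg/mL
Volume = 2.604 mg ÷ 0.9689922 mg/mL = 2.687328 mL

2.7 mL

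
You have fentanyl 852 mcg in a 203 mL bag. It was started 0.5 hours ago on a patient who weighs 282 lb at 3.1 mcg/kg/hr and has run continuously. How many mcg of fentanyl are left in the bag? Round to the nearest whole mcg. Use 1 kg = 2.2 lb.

653 mcg

Weight = 282 lb ÷ 2.2 lb/kg = 128.1818 kg
Dose = 3.1 mcg/kg/hr × 128.1818 kg = 397.3636 mcg/hr
Concentration = 852 mcg ÷ 203 mL = 4.197044 mcg/mL
Rate = 397.3636 mcg/hr ÷ 4.197044 mcg/mL = 94.67702 mL/hr
Volume infused = 94.67702 mL/hr × 0.5 hr = 47.33851 mL
Volume remaining = 203 − 47.33851 = 155.6615 mL
Drug remaining = 155.6615 mL × 4.197044 mcg/mL = 653.3182 mcg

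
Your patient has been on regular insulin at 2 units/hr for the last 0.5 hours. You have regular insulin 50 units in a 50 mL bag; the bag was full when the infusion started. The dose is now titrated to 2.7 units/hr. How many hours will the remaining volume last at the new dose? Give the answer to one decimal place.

Initial rate:
Concentration = 50 units ÷ 50 mL = 1 units/mL
Rate = 2 units/hr ÷ 1 units/mL = 2 mL/hr
Volume infused so far = 2 mL/hr × 0.5 hr = 1 mL
Volume remaining = 50 − 1 = 49 mL
New rate:
Rate = 2.7 units/hr ÷ 1 units/mL = 2.7 mL/hr
Time remaining = 49 mL ÷ 2.7 mL/hr = 18.14815 hr

18.1 hours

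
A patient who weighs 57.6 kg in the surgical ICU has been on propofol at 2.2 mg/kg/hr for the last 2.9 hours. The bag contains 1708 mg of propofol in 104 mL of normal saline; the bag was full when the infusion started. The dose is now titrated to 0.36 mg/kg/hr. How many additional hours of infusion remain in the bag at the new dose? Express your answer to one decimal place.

64.6 hours

Initial rate:
Dose = 2.2 mg/kg/hr × 57.6 kg = 126.72 mg/hr
Concentration = 1708 mg ÷ 104 mL = 16.42308 mg/mL
Rate = 126.72 mg/hr ÷ 16.42308 mg/mL = 7.715972 mL/hr
Volume infused so far = 7.715972 mL/hr × 2.9 hr = 22.37632 mL
Volume remaining = 104 − 22.37632 = 81.62368 mL
New rate:
Dose = 0.36 mg/kg/hr × 57.6 kg = 20.736 mg/hr
Rate = 20.736 mg/hr ÷ 16.42308 mg/mL = 1.262614 mL/hr
Time remaining = 81.62368 mL ÷ 1.262614 mL/hr = 64.6466 hr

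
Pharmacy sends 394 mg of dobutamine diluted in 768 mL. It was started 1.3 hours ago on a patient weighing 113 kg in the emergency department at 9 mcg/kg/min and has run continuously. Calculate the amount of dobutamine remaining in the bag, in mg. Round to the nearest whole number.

Dose = 9 mcg/kg/min × 113 kg = 1017 mcg/min
1017 mcg/min × 60 min/hr = 61020 mcg/hr
Concentration = 394 mg ÷ 768 mL = 0.5130208 mg/mL = 513.0208 mcg/mL
Rate = 61020 mcg/hr ÷ 513.0208 mcg/mL = 118.9425 mL/hr
Volume infused = 118.9425 mL/hr × 1.3 hr = 154.6253 mL
Volume remaining = 768 − 154.6253 = 613.3747 mL
Drug remaining = 613.3747 mL × 513.0208 mcg/mL = 314674 mcg = 314.674 mg

315 mg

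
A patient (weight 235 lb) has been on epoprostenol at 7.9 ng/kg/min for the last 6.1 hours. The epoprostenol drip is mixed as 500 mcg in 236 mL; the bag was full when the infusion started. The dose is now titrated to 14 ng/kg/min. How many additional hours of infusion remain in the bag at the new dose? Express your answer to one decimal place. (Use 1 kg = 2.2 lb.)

2.1 hours

Initial rate:
Weight = 235 lb ÷ 2.2 lb/kg = 106.8182 kg
Dose = 7.9 ng/kg/min × 106.8182 kg = 843.8636 ng/min
843.8636 ng/min × 60 min/hr = 50631.82 ng/hr
Concentration = 500 mcg ÷ 236 mL = 2.118644 mcg/mL = 2118.644 ng/mL
Rate = 50631.82 ng/hr ÷ 2118.644 ng/mL = 23.89822 mL/hr
Volume infused so far = 23.89822 mL/hr × 6.1 hr = 145.7791 mL
Volume remaining = 236 − 145.7791 = 90.22087 mL
New rate:
Dose = 14 ng/kg/min × 106.8182 kg = 1495.455 ng/min
1495.455 ng/min × 60 min/hr = 89727.27 ng/hr
Rate = 89727.27 ng/hr ÷ 2118.644 ng/mL = 42.35127 mL/hr
Time remaining = 90.22087 mL ÷ 42.35127 mL/hr = 2.130299 hr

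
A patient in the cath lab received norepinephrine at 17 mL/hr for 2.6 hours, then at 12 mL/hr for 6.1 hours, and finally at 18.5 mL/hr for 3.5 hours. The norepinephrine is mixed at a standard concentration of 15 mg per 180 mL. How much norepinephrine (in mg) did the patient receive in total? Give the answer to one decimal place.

15.2 mg

Concentration = 15 mg ÷ 180 mL = 0.08333333 mg/mL
Stage 1: 17 mL/hr × 2.6 hr = 44.2 mL → 44.2 mL × 0.08333333 mg/mL = 3.683333 mg
Stage 2: 12 mL/hr × 6.1 hr = 73.2 mL → 73.2 mL × 0.08333333 mg/mL = 6.1 mg
Stage 3: 18.5 mL/hr × 3.5 hr = 64.75 mL → 64.75 mL × 0.08333333 mg/mL = 5.395833 mg
Total = 3.683333 + 6.1 + 5.395833 = 15.17917 mg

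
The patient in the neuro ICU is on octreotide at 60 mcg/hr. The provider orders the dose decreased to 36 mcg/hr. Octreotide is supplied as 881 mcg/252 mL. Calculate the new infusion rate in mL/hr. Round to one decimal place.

Concentration = 881 mcg ÷ 252 mL = 3.496032 mcg/mL
Rate = 36 mcg/hr ÷ 3.496032 mcg/mL = 10.29739 mL/hr

10.3 mL/hr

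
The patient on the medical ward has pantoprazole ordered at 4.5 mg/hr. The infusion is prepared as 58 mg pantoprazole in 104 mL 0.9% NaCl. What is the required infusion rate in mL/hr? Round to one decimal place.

8.1 mL/hr

Concentration = 58 mg ÷ 104 mL = 0.5576923 mg/mL
Rate = 4.5 mg/hr ÷ 0.5576923 mg/mL = 8.068966 mL/hr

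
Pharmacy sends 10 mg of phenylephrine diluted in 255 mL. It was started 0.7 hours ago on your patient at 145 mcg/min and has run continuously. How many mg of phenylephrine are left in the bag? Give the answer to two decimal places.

3.91 mg

145 mcg/min × 60 min/hr = 8700 mcg/hr
Concentration = 10 mg ÷ 255 mL = 0.03921569 mg/mL = 39.21569 mcg/mL
Rate = 8700 mcg/hr ÷ 39.21569 mcg/mL = 221.85 mL/hr
Volume infused = 221.85 mL/hr × 0.7 hr = 155.295 mL
Volume remaining = 255 − 155.295 = 99.705 mL
Drug remaining = 99.705 mL × 39.21569 mcg/mL = 3910 mcg = 3.91 mg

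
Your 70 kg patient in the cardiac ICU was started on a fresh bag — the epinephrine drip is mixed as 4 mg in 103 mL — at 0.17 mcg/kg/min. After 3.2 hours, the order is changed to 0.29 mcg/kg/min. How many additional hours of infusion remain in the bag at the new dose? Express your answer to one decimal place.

Initial rate:
Dose = 0.17 mcg/kg/min × 70 kg = 11.9 mcg/min
11.9 mcg/min × 60 min/hr = 714 mcg/hr
Concentration = 4 mg ÷ 103 mL = 0.03883495 mg/mL = 38.83495 mcg/mL
Rate = 714 mcg/hr ÷ 38.83495 mcg/mL = 18.3855 mL/hr
Volume infused so far = 18.3855 mL/hr × 3.2 hr = 58.8336 mL
Volume remaining = 103 − 58.8336 = 44.1664 mL
New rate:
Dose = 0.29 mcg/kg/min × 70 kg = 20.3 mcg/min
20.3 mcg/min × 60 min/hr = 1218 mcg/hr
Rate = 1218 mcg/hr ÷ 38.83495 mcg/mL = 31.3635 mL/hr
Time remaining = 44.1664 mL ÷ 31.3635 mL/hr = 1.40821 hr

1.4 hours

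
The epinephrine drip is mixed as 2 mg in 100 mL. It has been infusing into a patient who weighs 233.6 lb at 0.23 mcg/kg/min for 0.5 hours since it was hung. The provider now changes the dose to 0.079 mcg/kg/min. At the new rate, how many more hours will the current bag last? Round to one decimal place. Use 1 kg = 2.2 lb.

Initial rate:
Weight = 233.6 lb ÷ 2.2 lb/kg = 106.1818 kg
Dose = 0.23 mcg/kg/min × 106.1818 kg = 24.42182 mcg/min
24.42182 mcg/min × 60 min/hr = 1465.309 mcg/hr
Concentration = 2 mg ÷ 100 mL = 0.02 mg/mL = 20 mcg/mL
Rate = 1465.309 mcg/hr ÷ 20 mcg/mL = 73.26545 mL/hr
Volume infused so far = 73.26545 mL/hr × 0.5 hr = 36.63273 mL
Volume remaining = 100 − 36.63273 = 63.36727 mL
New rate:
Dose = 0.079 mcg/kg/min × 106.1818 kg = 8.388364 mcg/min
8.388364 mcg/min × 60 min/hr = 503.3018 mcg/hr
Rate = 503.3018 mcg/hr ÷ 20 mcg/mL = 25.16509 mL/hr
Time remaining = 63.36727 mL ÷ 25.16509 mL/hr = 2.518063 hr

2.5 hours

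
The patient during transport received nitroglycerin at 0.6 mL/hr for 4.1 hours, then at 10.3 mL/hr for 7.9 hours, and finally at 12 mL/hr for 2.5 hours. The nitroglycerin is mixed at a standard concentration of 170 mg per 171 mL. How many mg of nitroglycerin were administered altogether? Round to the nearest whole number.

Concentration = 170 mg ÷ 171 mL = 0.994152 mg/mL
Stage 1: 0.6 mL/hr × 4.1 hr = 2.46 mL → 2.46 mL × 0.994152 mg/mL = 2.445614 mg
Stage 2: 10.3 mL/hr × 7.9 hr = 81.37 mL → 81.37 mL × 0.994152 mg/mL = 80.89415 mg
Stage 3: 12 mL/hr × 2.5 hr = 30 mL → 30 mL × 0.994152 mg/mL = 29.82456 mg
Total = 2.445614 + 80.89415 + 29.82456 = 113.1643 mg

113 mg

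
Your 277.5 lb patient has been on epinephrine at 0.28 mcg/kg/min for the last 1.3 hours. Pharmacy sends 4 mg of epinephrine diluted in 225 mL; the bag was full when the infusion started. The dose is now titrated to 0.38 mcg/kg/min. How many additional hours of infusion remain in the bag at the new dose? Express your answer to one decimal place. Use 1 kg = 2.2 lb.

Initial rate:
Weight = 277.5 lb ÷ 2.2 lb/kg = 126.1364 kg
Dose = 0.28 mcg/kg/min × 126.1364 kg = 35.31818 mcg/min
35.31818 mcg/min × 60 min/hr = 2119.091 mcg/hr
Concentration = 4 mg ÷ 225 mL = 0.01777778 mg/mL = 17.77778 mcg/mL
Rate = 2119.091 mcg/hr ÷ 17.77778 mcg/mL = 119.1989 mL/hr
Volume infused so far = 119.1989 mL/hr × 1.3 hr = 154.9585 mL
Volume remaining = 225 − 154.9585 = 70.04148 mL
New rate:
Dose = 0.38 mcg/kg/min × 126.1364 kg = 47.93182 mcg/min
47.93182 mcg/min × 60 min/hr = 2875.909 mcg/hr
Rate = 2875.909 mcg/hr ÷ 17.77778 mcg/mL = 161.7699 mL/hr
Time remaining = 70.04148 mL ÷ 161.7699 mL/hr = 0.4329698 hr

0.4 hours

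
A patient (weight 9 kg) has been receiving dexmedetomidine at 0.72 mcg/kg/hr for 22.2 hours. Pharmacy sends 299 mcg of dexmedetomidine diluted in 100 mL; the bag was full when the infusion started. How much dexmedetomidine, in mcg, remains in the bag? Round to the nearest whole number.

Dose = 0.72 mcg/kg/hr × 9 kg = 6.48 mcg/hr
Concentration = 299 mcg ÷ 100 mL = 2.99 mcg/mL
Rate = 6.48 mcg/hr ÷ 2.99 mcg/mL = 2.167224 mL/hr
Volume infused = 2.167224 mL/hr × 22.2 hr = 48.11237 mL
Volume remaining = 100 − 48.11237 = 51.88763 mL
Drug remaining = 51.88763 mL × 2.99 mcg/mL = 155.144 mcg

155 mcg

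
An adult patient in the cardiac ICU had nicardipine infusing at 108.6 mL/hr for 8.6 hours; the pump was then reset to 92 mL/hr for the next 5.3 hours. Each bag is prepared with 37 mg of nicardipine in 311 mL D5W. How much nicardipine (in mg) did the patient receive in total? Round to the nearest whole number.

Concentration = 37 mg ÷ 311 mL = 0.1189711 mg/mL
Stage 1: 108.6 mL/hr × 8.6 hr = 933.96 mL → 933.96 mL × 0.1189711 mg/mL = 111.1142 mg
Stage 2: 92 mL/hr × 5.3 hr = 487.6 mL → 487.6 mL × 0.1189711 mg/mL = 58.01029 mg
Total = 111.1142 + 58.01029 = 169.1245 mg

169 mg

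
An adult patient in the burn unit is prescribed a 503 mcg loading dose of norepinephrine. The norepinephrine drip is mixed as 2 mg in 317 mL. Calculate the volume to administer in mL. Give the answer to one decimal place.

Concentration = 2 mg ÷ 317 mL = 0.006309148 mg/mL = 6.309148 mcg/mL
Volume = 503 mcg ÷ 6.309148 mcg/mL = 79.7255 mL

79.7 mL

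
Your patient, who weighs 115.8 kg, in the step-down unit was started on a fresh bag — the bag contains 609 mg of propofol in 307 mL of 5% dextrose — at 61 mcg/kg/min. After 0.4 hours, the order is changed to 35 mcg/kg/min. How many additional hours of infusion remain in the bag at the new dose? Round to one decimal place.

Initial rate:
Dose = 61 mcg/kg/min × 115.8 kg = 7063.8 mcg/min
7063.8 mcg/min × 60 min/hr = 423828 mcg/hr
Concentration = 609 mg ÷ 307 mL = 1.983713 mg/mL = 1983.713 mcg/mL
Rate = 423828 mcg/hr ÷ 1983.713 mcg/mL = 213.6539 mL/hr
Volume infused so far = 213.6539 mL/hr × 0.4 hr = 85.46154 mL
Volume remaining = 307 − 85.46154 = 221.5385 mL
New rate:
Dose = 35 mcg/kg/min × 115.8 kg = 4053 mcg/min
4053 mcg/min × 60 min/hr = 243180 mcg/hr
Rate = 243180 mcg/hr ÷ 1983.713 mcg/mL = 122.5883 mL/hr
Time remaining = 221.5385 mL ÷ 122.5883 mL/hr = 1.807175 hr

1.8 hours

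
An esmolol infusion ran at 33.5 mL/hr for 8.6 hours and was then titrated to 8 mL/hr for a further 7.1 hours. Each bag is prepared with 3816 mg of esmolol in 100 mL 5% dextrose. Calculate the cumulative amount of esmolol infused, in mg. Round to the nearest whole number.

13161 mg

Concentration = 3816 mg ÷ 100 mL = 38.16 mg/mL
Stage 1: 33.5 mL/hr × 8.6 hr = 288.1 mL → 288.1 mL × 38.16 mg/mL = 10993.9 mg
Stage 2: 8 mL/hr × 7.1 hr = 56.8 mL → 56.8 mL × 38.16 mg/mL = 2167.488 mg
Total = 10993.9 + 2167.488 = 13161.38 mg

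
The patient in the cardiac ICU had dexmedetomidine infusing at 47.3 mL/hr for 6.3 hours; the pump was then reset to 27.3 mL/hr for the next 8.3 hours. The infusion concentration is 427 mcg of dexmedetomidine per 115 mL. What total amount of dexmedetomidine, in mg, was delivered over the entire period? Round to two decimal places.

1.95 mg

Concentration = 427 mcg ÷ 115 mL = 3.713043 mcg/mL
Stage 1: 47.3 mL/hr × 6.3 hr = 297.99 mL → 297.99 mL × 3.713043 mcg/mL = 1106.45 mcg
Stage 2: 27.3 mL/hr × 8.3 hr = 226.59 mL → 226.59 mL × 3.713043 mcg/mL = 841.3385 mcg
Total = 1106.45 + 841.3385 = 1947.788 mcg = 1.947788 mg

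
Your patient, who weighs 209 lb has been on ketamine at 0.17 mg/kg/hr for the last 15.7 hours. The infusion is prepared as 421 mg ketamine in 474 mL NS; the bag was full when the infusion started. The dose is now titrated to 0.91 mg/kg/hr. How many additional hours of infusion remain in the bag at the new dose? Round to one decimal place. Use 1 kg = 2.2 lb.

1.9 hours

Initial rate:
Weight = 209 lb ÷ 2.2 lb/kg = 95 kg
Dose = 0.17 mg/kg/hr × 95 kg = 16.15 mg/hr
Concentration = 421 mg ÷ 474 mL = 0.8881857 mg/mL
Rate = 16.15 mg/hr ÷ 0.8881857 mg/mL = 18.18314 mL/hr
Volume infused so far = 18.18314 mL/hr × 15.7 hr = 285.4752 mL
Volume remaining = 474 − 285.4752 = 188.5248 mL
New rate:
Dose = 0.91 mg/kg/hr × 95 kg = 86.45 mg/hr
Rate = 86.45 mg/hr ÷ 0.8881857 mg/mL = 97.33325 mL/hr
Time remaining = 188.5248 mL ÷ 97.33325 mL/hr = 1.9369 hr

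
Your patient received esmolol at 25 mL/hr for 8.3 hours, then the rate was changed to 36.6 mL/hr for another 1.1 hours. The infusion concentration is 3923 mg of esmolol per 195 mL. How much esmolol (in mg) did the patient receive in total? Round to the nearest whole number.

4984 mg

Concentration = 3923 mg ÷ 195 mL = 20.11795 mg/mL
Stage 1: 25 mL/hr × 8.3 hr = 207.5 mL → 207.5 mL × 20.11795 mg/mL = 4174.474 mg
Stage 2: 36.6 mL/hr × 1.1 hr = 40.26 mL → 40.26 mL × 20.11795 mg/mL = 809.9486 mg
Total = 4174.474 + 809.9486 = 4984.423 mg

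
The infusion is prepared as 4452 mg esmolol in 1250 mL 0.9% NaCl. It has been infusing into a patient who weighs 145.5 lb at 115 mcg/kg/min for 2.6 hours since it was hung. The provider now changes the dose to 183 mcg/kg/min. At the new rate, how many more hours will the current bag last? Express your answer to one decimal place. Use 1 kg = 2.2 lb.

Initial rate:
Weight = 145.5 lb ÷ 2.2 lb/kg = 66.13636 kg
Dose = 115 mcg/kg/min × 66.13636 kg = 7605.682 mcg/min
7605.682 mcg/min × 60 min/hr = 456340.9 mcg/hr
Concentration = 4452 mg ÷ 1250 mL = 3.5616 mg/mL = 3561.6 mcg/mL
Rate = 456340.9 mcg/hr ÷ 3561.6 mcg/mL = 128.1281 mL/hr
Volume infused so far = 128.1281 mL/hr × 2.6 hr = 333.133 mL
Volume remaining = 1250 − 333.133 = 916.867 mL
New rate:
Dose = 183 mcg/kg/min × 66.13636 kg = 12102.95 mcg/min
12102.95 mcg/min × 60 min/hr = 726177.3 mcg/hr
Rate = 726177.3 mcg/hr ÷ 3561.6 mcg/mL = 203.8907 mL/hr
Time remaining = 916.867 mL ÷ 203.8907 mL/hr = 4.496855 hr

4.5 hours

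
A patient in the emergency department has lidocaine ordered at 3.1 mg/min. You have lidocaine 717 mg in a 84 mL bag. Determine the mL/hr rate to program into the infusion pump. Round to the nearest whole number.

3.1 mg/min × 60 min/hr = 186 mg/hr
Concentration = 717 mg ÷ 84 mL = 8.535714 mg/mL
Rate = 186 mg/hr ÷ 8.535714 mg/mL = 21.79079 mL/hr

22 mL/hr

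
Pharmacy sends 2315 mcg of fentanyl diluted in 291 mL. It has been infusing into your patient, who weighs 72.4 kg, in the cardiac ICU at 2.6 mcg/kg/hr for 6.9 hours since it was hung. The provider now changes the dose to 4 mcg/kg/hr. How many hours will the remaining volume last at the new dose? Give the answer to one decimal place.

Initial rate:
Dose = 2.6 mcg/kg/hr × 72.4 kg = 188.24 mcg/hr
Concentration = 2315 mcg ÷ 291 mL = 7.955326 mcg/mL
Rate = 188.24 mcg/hr ÷ 7.955326 mcg/mL = 23.66213 mL/hr
Volume infused so far = 23.66213 mL/hr × 6.9 hr = 163.2687 mL
Volume remaining = 291 − 163.2687 = 127.7313 mL
New rate:
Dose = 4 mcg/kg/hr × 72.4 kg = 289.6 mcg/hr
Rate = 289.6 mcg/hr ÷ 7.955326 mcg/mL = 36.40328 mL/hr
Time remaining = 127.7313 mL ÷ 36.40328 mL/hr = 3.508785 hr

3.5 hours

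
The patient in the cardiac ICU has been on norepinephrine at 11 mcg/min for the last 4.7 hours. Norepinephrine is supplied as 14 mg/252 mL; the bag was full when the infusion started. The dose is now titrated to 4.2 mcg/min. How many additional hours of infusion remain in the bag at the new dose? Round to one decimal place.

43.2 hours

Initial rate:
11 mcg/min × 60 min/hr = 660 mcg/hr
Concentration = 14 mg ÷ 252 mL = 0.05555556 mg/mL = 55.55556 mcg/mL
Rate = 660 mcg/hr ÷ 55.55556 mcg/mL = 11.88 mL/hr
Volume infused so far = 11.88 mL/hr × 4.7 hr = 55.836 mL
Volume remaining = 252 − 55.836 = 196.164 mL
New rate:
4.2 mcg/min × 60 min/hr = 252 mcg/hr
Rate = 252 mcg/hr ÷ 55.55556 mcg/mL = 4.536 mL/hr
Time remaining = 196.164 mL ÷ 4.536 mL/hr = 43.24603 hr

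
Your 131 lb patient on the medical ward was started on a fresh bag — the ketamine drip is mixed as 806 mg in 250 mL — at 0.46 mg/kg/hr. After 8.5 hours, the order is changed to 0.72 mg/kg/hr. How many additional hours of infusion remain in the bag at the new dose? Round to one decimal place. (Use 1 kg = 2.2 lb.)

13.4 hours

Initial rate:
Weight = 131 lb ÷ 2.2 lb/kg = 59.54545 kg
Dose = 0.46 mg/kg/hr × 59.54545 kg = 27.39091 mg/hr
Concentration = 806 mg ÷ 250 mL = 3.224 mg/mL
Rate = 27.39091 mg/hr ÷ 3.224 mg/mL = 8.49594 mL/hr
Volume infused so far = 8.49594 mL/hr × 8.5 hr = 72.21549 mL
Volume remaining = 250 − 72.21549 = 177.7845 mL
New rate:
Dose = 0.72 mg/kg/hr × 59.54545 kg = 42.87273 mg/hr
Rate = 42.87273 mg/hr ÷ 3.224 mg/mL = 13.29799 mL/hr
Time remaining = 177.7845 mL ÷ 13.29799 mL/hr = 13.36927 hr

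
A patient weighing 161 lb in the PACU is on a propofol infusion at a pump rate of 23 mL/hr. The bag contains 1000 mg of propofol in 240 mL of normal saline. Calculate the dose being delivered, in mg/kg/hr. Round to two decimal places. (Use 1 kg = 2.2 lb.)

1.31 mg/kg/hr

Weight = 161 lb ÷ 2.2 lb/kg = 73.18182 kg
Concentration = 1000 mg ÷ 240 mL = 4.166667 mg/mL
Drug rate = 23 mL/hr × 4.166667 mg/mL = 95.83333 mg/hr
95.83333 mg/hr ÷ 73.18182 kg = 1.309524 mg/kg/hr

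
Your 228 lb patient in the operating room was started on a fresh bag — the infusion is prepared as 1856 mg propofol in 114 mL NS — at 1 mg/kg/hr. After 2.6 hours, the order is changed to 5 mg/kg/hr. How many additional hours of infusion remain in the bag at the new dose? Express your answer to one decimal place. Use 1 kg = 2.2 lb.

3.1 hours

Initial rate:
Weight = 228 lb ÷ 2.2 lb/kg = 103.6364 kg
Dose = 1 mg/kg/hr × 103.6364 kg = 103.6364 mg/hr
Concentration = 1856 mg ÷ 114 mL = 16.2807 mg/mL
Rate = 103.6364 mg/hr ÷ 16.2807 mg/mL = 6.365596 mL/hr
Volume infused so far = 6.365596 mL/hr × 2.6 hr = 16.55055 mL
Volume remaining = 114 − 16.55055 = 97.44945 mL
New rate:
Dose = 5 mg/kg/hr × 103.6364 kg = 518.1818 mg/hr
Rate = 518.1818 mg/hr ÷ 16.2807 mg/mL = 31.82798 mL/hr
Time remaining = 97.44945 mL ÷ 31.82798 mL/hr = 3.061754 hr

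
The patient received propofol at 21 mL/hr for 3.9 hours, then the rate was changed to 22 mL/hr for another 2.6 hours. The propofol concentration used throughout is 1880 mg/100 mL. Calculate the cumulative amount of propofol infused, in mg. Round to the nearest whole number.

2615 mg

Concentration = 1880 mg ÷ 100 mL = 18.8 mg/mL
Stage 1: 21 mL/hr × 3.9 hr = 81.9 mL → 81.9 mL × 18.8 mg/mL = 1539.72 mg
Stage 2: 22 mL/hr × 2.6 hr = 57.2 mL → 57.2 mL × 18.8 mg/mL = 1075.36 mg
Total = 1539.72 + 1075.36 = 2615.08 mg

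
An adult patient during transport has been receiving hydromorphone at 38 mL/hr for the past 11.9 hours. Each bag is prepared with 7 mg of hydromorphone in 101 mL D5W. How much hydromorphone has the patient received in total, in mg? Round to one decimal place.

Concentration = 7 mg ÷ 101 mL = 0.06930693 mg/mL
Drug rate = 38 mL/hr × 0.06930693 mg/mL = 2.633663 mg/hr
Total = 2.633663 mg/hr × 11.9 hr = 31.34059 mg

31.3 mg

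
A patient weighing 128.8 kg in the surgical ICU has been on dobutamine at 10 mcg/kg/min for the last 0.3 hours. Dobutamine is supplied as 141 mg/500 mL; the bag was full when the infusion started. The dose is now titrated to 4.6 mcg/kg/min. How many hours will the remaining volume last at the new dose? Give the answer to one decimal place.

3.3 hours

Initial rate:
Dose = 10 mcg/kg/min × 128.8 kg = 1288 mcg/min
1288 mcg/min × 60 min/hr = 77280 mcg/hr
Concentration = 141 mg ÷ 500 mL = 0.282 mg/mL = 282 mcg/mL
Rate = 77280 mcg/hr ÷ 282 mcg/mL = 274.0426 mL/hr
Volume infused so far = 274.0426 mL/hr × 0.3 hr = 82.21277 mL
Volume remaining = 500 − 82.21277 = 417.7872 mL
New rate:
Dose = 4.6 mcg/kg/min × 128.8 kg = 592.48 mcg/min
592.48 mcg/min × 60 min/hr = 35548.8 mcg/hr
Rate = 35548.8 mcg/hr ÷ 282 mcg/mL = 126.0596 mL/hr
Time remaining = 417.7872 mL ÷ 126.0596 mL/hr = 3.314205 hr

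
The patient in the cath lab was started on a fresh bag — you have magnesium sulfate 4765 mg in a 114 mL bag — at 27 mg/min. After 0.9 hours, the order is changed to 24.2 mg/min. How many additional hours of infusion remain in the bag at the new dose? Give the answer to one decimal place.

2.3 hours

Initial rate:
27 mg/min × 60 min/hr = 1620 mg/hr
Concentration = 4765 mg ÷ 114 mL = 41.79825 mg/mL
Rate = 1620 mg/hr ÷ 41.79825 mg/mL = 38.75761 mL/hr
Volume infused so far = 38.75761 mL/hr × 0.9 hr = 34.88185 mL
Volume remaining = 114 − 34.88185 = 79.11815 mL
New rate:
24.2 mg/min × 60 min/hr = 1452 mg/hr
Rate = 1452 mg/hr ÷ 41.79825 mg/mL = 34.7383 mL/hr
Time remaining = 79.11815 mL ÷ 34.7383 mL/hr = 2.277548 hr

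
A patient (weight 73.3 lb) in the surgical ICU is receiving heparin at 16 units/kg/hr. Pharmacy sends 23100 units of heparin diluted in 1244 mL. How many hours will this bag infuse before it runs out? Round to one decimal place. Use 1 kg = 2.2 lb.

Weight = 73.3 lb ÷ 2.2 lb/kg = 33.31818 kg
Dose = 16 units/kg/hr × 33.31818 kg = 533.0909 units/hr
Concentration = 23100 units ÷ 1244 mL = 18.56913 units/mL
Rate = 533.0909 units/hr ÷ 18.56913 units/mL = 28.70845 mL/hr
Duration = 1244 mL ÷ 28.70845 mL/hr = 43.3322 hr

43.3 hours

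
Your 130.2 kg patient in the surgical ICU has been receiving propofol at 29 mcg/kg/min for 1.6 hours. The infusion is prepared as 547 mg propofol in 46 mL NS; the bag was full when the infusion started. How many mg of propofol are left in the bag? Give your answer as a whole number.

185 mg

Dose = 29 mcg/kg/min × 130.2 kg = 3775.8 mcg/min
3775.8 mcg/min × 60 min/hr = 226548 mcg/hr
Concentration = 547 mg ÷ 46 mL = 11.8913 mg/mL = 11891.3 mcg/mL
Rate = 226548 mcg/hr ÷ 11891.3 mcg/mL = 19.05157 mL/hr
Volume infused = 19.05157 mL/hr × 1.6 hr = 30.48251 mL
Volume remaining = 46 − 30.48251 = 15.51749 mL
Drug remaining = 15.51749 mL × 11891.3 mcg/mL = 184523.2 mcg = 184.5232 mg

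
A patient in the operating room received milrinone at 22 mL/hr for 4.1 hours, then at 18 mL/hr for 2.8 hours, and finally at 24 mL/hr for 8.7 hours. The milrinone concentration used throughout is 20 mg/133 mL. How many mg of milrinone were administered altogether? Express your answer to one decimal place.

52.5 mg

Concentration = 20 mg ÷ 133 mL = 0.1503759 mg/mL
Stage 1: 22 mL/hr × 4.1 hr = 90.2 mL → 90.2 mL × 0.1503759 mg/mL = 13.56391 mg
Stage 2: 18 mL/hr × 2.8 hr = 50.4 mL → 50.4 mL × 0.1503759 mg/mL = 7.578947 mg
Stage 3: 24 mL/hr × 8.7 hr = 208.8 mL → 208.8 mL × 0.1503759 mg/mL = 31.3985 mg
Total = 13.56391 + 7.578947 + 31.3985 = 52.54135 mg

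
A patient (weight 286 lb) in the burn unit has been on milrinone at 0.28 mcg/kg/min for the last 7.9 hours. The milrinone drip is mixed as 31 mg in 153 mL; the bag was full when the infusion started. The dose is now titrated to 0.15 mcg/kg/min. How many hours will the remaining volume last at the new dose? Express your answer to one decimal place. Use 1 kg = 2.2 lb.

11.7 hours

Initial rate:
Weight = 286 lb ÷ 2.2 lb/kg = 130 kg
Dose = 0.28 mcg/kg/min × 130 kg = 36.4 mcg/min
36.4 mcg/min × 60 min/hr = 2184 mcg/hr
Concentration = 31 mg ÷ 153 mL = 0.2026144 mg/mL = 202.6144 mcg/mL
Rate = 2184 mcg/hr ÷ 202.6144 mcg/mL = 10.7791 mL/hr
Volume infused so far = 10.7791 mL/hr × 7.9 hr = 85.15486 mL
Volume remaining = 153 − 85.15486 = 67.84514 mL
New rate:
Dose = 0.15 mcg/kg/min × 130 kg = 19.5 mcg/min
19.5 mcg/min × 60 min/hr = 1170 mcg/hr
Rate = 1170 mcg/hr ÷ 202.6144 mcg/mL = 5.774516 mL/hr
Time remaining = 67.84514 mL ÷ 5.774516 mL/hr = 11.74906 hr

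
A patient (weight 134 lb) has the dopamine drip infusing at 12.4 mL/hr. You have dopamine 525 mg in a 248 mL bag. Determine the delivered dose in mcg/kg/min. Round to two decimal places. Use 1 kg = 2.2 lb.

Weight = 134 lb ÷ 2.2 lb/kg = 60.90909 kg
Concentration = 525 mg ÷ 248 mL = 2.116935 mg/mL = 2116.935 mcg/mL
Drug rate = 12.4 mL/hr × 2116.935 mcg/mL = 26250 mcg/hr
26250 mcg/hr ÷ 60 min/hr = 437.5 mcg/min
437.5 mcg/min ÷ 60.90909 kg = 7.182836 mcg/kg/min

7.18 mcg/kg/min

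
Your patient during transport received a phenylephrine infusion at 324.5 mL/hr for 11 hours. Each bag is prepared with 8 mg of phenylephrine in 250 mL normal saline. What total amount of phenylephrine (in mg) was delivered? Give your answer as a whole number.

Concentration = 8 mg ÷ 250 mL = 0.032 mg/mL = 32 mcg/mL
Drug rate = 324.5 mL/hr × 32 mcg/mL = 10384 mcg/hr
Total = 10384 mcg/hr × 11 hr = 114224 mcg = 114.224 mg

114 mg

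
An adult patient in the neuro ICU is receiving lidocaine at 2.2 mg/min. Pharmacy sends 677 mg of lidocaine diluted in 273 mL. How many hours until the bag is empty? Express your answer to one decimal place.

2.2 mg/min × 60 min/hr = 132 mg/hr
Concentration = 677 mg ÷ 273 mL = 2.479853 mg/mL
Rate = 132 mg/hr ÷ 2.479853 mg/mL = 53.22895 mL/hr
Duration = 273 mL ÷ 53.22895 mL/hr = 5.128788 hr

5.1 hours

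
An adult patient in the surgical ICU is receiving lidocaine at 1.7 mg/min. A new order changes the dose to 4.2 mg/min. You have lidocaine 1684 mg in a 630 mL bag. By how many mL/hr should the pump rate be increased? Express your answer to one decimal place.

56.1 mL/hr

At the current dose:
1.7 mg/min × 60 min/hr = 102 mg/hr
Concentration = 1684 mg ÷ 630 mL = 2.673016 mg/mL
Rate = 102 mg/hr ÷ 2.673016 mg/mL = 38.15914 mL/hr
At the new dose:
4.2 mg/min × 60 min/hr = 252 mg/hr
Rate = 252 mg/hr ÷ 2.673016 mg/mL = 94.27553 mL/hr
Change = 94.27553 − 38.15914 = 56.11639 mL/hr → 56.11639 mL/hr increase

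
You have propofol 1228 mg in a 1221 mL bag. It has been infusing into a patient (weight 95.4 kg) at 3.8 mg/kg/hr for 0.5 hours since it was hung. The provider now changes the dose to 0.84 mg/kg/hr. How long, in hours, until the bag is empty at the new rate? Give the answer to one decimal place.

Initial rate:
Dose = 3.8 mg/kg/hr × 95.4 kg = 362.52 mg/hr
Concentration = 1228 mg ÷ 1221 mL = 1.005733 mg/mL
Rate = 362.52 mg/hr ÷ 1.005733 mg/mL = 360.4535 mL/hr
Volume infused so far = 360.4535 mL/hr × 0.5 hr = 180.2268 mL
Volume remaining = 1221 − 180.2268 = 1040.773 mL
New rate:
Dose = 0.84 mg/kg/hr × 95.4 kg = 80.136 mg/hr
Rate = 80.136 mg/hr ÷ 1.005733 mg/mL = 79.6792 mL/hr
Time remaining = 1040.773 mL ÷ 79.6792 mL/hr = 13.06204 hr

13.1 hours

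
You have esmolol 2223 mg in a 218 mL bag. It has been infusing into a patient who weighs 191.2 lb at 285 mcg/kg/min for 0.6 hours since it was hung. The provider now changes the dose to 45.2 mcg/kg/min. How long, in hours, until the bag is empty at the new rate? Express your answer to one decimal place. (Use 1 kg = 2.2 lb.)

Initial rate:
Weight = 191.2 lb ÷ 2.2 lb/kg = 86.90909 kg
Dose = 285 mcg/kg/min × 86.90909 kg = 24769.09 mcg/min
24769.09 mcg/min × 60 min/hr = 1486145 mcg/hr
Concentration = 2223 mg ÷ 218 mL = 10.19725 mg/mL = 10197.25 mcg/mL
Rate = 1486145 mcg/hr ÷ 10197.25 mcg/mL = 145.7399 mL/hr
Volume infused so far = 145.7399 mL/hr × 0.6 hr = 87.44392 mL
Volume remaining = 218 − 87.44392 = 130.5561 mL
New rate:
Dose = 45.2 mcg/kg/min × 86.90909 kg = 3928.291 mcg/min
3928.291 mcg/min × 60 min/hr = 235697.5 mcg/hr
Rate = 235697.5 mcg/hr ÷ 10197.25 mcg/mL = 23.11383 mL/hr
Time remaining = 130.5561 mL ÷ 23.11383 mL/hr = 5.648397 hr

5.6 hours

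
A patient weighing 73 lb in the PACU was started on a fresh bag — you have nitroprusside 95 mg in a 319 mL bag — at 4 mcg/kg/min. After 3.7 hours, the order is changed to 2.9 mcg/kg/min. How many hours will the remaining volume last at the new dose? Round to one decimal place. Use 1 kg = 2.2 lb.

11.4 hours

Initial rate:
Weight = 73 lb ÷ 2.2 lb/kg = 33.18182 kg
Dose = 4 mcg/kg/min × 33.18182 kg = 132.7273 mcg/min
132.7273 mcg/min × 60 min/hr = 7963.636 mcg/hr
Concentration = 95 mg ÷ 319 mL = 0.2978056 mg/mL = 297.8056 mcg/mL
Rate = 7963.636 mcg/hr ÷ 297.8056 mcg/mL = 26.74105 mL/hr
Volume infused so far = 26.74105 mL/hr × 3.7 hr = 98.94189 mL
Volume remaining = 319 − 98.94189 = 220.0581 mL
New rate:
Dose = 2.9 mcg/kg/min × 33.18182 kg = 96.22727 mcg/min
96.22727 mcg/min × 60 min/hr = 5773.636 mcg/hr
Rate = 5773.636 mcg/hr ÷ 297.8056 mcg/mL = 19.38726 mL/hr
Time remaining = 220.0581 mL ÷ 19.38726 mL/hr = 11.35065 hr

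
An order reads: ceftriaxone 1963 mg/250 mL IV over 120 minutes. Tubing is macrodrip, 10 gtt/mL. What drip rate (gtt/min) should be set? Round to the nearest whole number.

21 gtt/min

250 mL ÷ (120 min) = 2.083333 mL/min
2.083333 mL/min × 10 gtt/mL = 20.83333 gtt/min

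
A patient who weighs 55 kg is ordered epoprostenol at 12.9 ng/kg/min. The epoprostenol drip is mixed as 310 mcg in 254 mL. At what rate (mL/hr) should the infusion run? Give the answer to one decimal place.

Dose = 12.9 ng/kg/min × 55 kg = 709.5 ng/min
709.5 ng/min × 60 min/hr = 42570 ng/hr
Concentration = 310 mcg ÷ 254 mL = 1.220472 mcg/mL = 1220.472 ng/mL
Rate = 42570 ng/hr ÷ 1220.472 ng/mL = 34.87994 mL/hr

34.9 mL/hr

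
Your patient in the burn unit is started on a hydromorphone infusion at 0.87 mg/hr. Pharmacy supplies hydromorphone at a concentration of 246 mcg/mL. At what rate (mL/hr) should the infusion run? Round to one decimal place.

Concentration = 246 mcg/mL = 0.246 mg/mL
Rate = 0.87 mg/hr ÷ 0.246 mg/mL = 3.536585 mL/hr

3.5 mL/hr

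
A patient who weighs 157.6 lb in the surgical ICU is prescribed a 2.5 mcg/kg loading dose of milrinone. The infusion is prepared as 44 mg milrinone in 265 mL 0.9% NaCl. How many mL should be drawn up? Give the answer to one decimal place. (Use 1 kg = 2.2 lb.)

1.1 mL

Weight = 157.6 lb ÷ 2.2 lb/kg = 71.63636 kg
Dose = 2.5 mcg/kg × 71.63636 kg = 179.0909 mcg
Concentration = 44 mg ÷ 265 mL = 0.1660377 mg/mL = 166.0377 mcg/mL
Volume = 179.0909 mcg ÷ 166.0377 mcg/mL = 1.078616 mL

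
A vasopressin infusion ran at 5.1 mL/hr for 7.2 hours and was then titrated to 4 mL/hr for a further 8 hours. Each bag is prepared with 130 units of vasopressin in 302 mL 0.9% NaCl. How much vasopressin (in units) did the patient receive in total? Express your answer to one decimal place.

29.6 units

Concentration = 130 units ÷ 302 mL = 0.4304636 units/mL
Stage 1: 5.1 mL/hr × 7.2 hr = 36.72 mL → 36.72 mL × 0.4304636 units/mL = 15.80662 units
Stage 2: 4 mL/hr × 8 hr = 32 mL → 32 mL × 0.4304636 units/mL = 13.77483 units
Total = 15.80662 + 13.77483 = 29.58146 units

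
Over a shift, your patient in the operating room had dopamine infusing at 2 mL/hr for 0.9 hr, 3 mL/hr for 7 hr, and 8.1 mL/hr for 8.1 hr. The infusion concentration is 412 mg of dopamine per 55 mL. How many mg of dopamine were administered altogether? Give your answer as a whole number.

662 mg

Concentration = 412 mg ÷ 55 mL = 7.490909 mg/mL
Stage 1: 2 mL/hr × 0.9 hr = 1.8 mL → 1.8 mL × 7.490909 mg/mL = 13.48364 mg
Stage 2: 3 mL/hr × 7 hr = 21 mL → 21 mL × 7.490909 mg/mL = 157.3091 mg
Stage 3: 8.1 mL/hr × 8.1 hr = 65.61 mL → 65.61 mL × 7.490909 mg/mL = 491.4785 mg
Total = 13.48364 + 157.3091 + 491.4785 = 662.2713 mg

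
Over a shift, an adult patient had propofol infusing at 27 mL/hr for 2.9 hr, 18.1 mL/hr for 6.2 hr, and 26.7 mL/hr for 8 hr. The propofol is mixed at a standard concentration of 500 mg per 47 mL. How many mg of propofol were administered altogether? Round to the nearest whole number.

Concentration = 500 mg ÷ 47 mL = 10.6383 mg/mL
Stage 1: 27 mL/hr × 2.9 hr = 78.3 mL → 78.3 mL × 10.6383 mg/mL = 832.9787 mg
Stage 2: 18.1 mL/hr × 6.2 hr = 112.22 mL → 112.22 mL × 10.6383 mg/mL = 1193.83 mg
Stage 3: 26.7 mL/hr × 8 hr = 213.6 mL → 213.6 mL × 10.6383 mg/mL = 2272.34 mg
Total = 832.9787 + 1193.83 + 2272.34 = 4299.149 mg

4299 mg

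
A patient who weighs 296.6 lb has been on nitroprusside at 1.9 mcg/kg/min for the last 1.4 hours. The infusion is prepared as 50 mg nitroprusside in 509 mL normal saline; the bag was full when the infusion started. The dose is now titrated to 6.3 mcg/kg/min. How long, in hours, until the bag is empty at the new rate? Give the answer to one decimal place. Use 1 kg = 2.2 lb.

0.6 hours

Initial rate:
Weight = 296.6 lb ÷ 2.2 lb/kg = 134.8182 kg
Dose = 1.9 mcg/kg/min × 134.8182 kg = 256.1545 mcg/min
256.1545 mcg/min × 60 min/hr = 15369.27 mcg/hr
Concentration = 50 mg ÷ 509 mL = 0.09823183 mg/mL = 98.23183 mcg/mL
Rate = 15369.27 mcg/hr ÷ 98.23183 mcg/mL = 156.4592 mL/hr
Volume infused so far = 156.4592 mL/hr × 1.4 hr = 219.0429 mL
Volume remaining = 509 − 219.0429 = 289.9571 mL
New rate:
Dose = 6.3 mcg/kg/min × 134.8182 kg = 849.3545 mcg/min
849.3545 mcg/min × 60 min/hr = 50961.27 mcg/hr
Rate = 50961.27 mcg/hr ÷ 98.23183 mcg/mL = 518.7858 mL/hr
Time remaining = 289.9571 mL ÷ 518.7858 mL/hr = 0.558915 hr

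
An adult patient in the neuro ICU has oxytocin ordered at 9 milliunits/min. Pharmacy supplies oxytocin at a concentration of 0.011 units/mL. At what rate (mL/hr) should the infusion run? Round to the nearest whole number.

9 milliunits/min × 60 min/hr = 540 milliunits/hr
Concentration = 0.011 units/mL = 11 milliunits/mL
Rate = 540 milliunits/hr ÷ 11 milliunits/mL = 49.09091 mL/hr

49 mL/hr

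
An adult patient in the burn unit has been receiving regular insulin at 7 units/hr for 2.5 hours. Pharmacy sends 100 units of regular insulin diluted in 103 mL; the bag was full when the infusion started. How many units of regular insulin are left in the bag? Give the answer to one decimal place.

Concentration = 100 units ÷ 103 mL = 0.9708738 units/mL
Rate = 7 units/hr ÷ 0.9708738 units/mL = 7.21 mL/hr
Volume infused = 7.21 mL/hr × 2.5 hr = 18.025 mL
Volume remaining = 103 − 18.025 = 84.975 mL
Drug remaining = 84.975 mL × 0.9708738 units/mL = 82.5 units

82.5 units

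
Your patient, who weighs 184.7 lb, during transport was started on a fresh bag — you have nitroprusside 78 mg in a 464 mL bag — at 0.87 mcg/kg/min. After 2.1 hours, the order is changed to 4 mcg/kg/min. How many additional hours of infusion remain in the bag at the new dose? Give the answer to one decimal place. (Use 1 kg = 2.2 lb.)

Initial rate:
Weight = 184.7 lb ÷ 2.2 lb/kg = 83.95455 kg
Dose = 0.87 mcg/kg/min × 83.95455 kg = 73.04045 mcg/min
73.04045 mcg/min × 60 min/hr = 4382.427 mcg/hr
Concentration = 78 mg ÷ 464 mL = 0.1681034 mg/mL = 168.1034 mcg/mL
Rate = 4382.427 mcg/hr ÷ 168.1034 mcg/mL = 26.06982 mL/hr
Volume infused so far = 26.06982 mL/hr × 2.1 hr = 54.74663 mL
Volume remaining = 464 − 54.74663 = 409.2534 mL
New rate:
Dose = 4 mcg/kg/min × 83.95455 kg = 335.8182 mcg/min
335.8182 mcg/min × 60 min/hr = 20149.09 mcg/hr
Rate = 20149.09 mcg/hr ÷ 168.1034 mcg/mL = 119.8613 mL/hr
Time remaining = 409.2534 mL ÷ 119.8613 mL/hr = 3.414392 hr

3.4 hours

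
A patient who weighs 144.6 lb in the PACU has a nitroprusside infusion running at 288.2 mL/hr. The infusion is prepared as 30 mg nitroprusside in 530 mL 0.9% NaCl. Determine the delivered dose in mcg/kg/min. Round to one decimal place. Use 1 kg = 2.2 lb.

Weight = 144.6 lb ÷ 2.2 lb/kg = 65.72727 kg
Concentration = 30 mg ÷ 530 mL = 0.05660377 mg/mL = 56.60377 mcg/mL
Drug rate = 288.2 mL/hr × 56.60377 mcg/mL = 16313.21 mcg/hr
16313.21 mcg/hr ÷ 60 min/hr = 271.8868 mcg/min
271.8868 mcg/min ÷ 65.72727 kg = 4.13659 mcg/kg/min

4.1 mcg/kg/min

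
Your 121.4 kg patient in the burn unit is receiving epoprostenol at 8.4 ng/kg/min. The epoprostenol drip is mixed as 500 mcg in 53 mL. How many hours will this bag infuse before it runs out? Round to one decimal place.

8.2 hours

Dose = 8.4 ng/kg/min × 121.4 kg = 1019.76 ng/min
1019.76 ng/min × 60 min/hr = 61185.6 ng/hr
Concentration = 500 mcg ÷ 53 mL = 9.433962 mcg/mL = 9433.962 ng/mL
Rate = 61185.6 ng/hr ÷ 9433.962 ng/mL = 6.485674 mL/hr
Duration = 53 mL ÷ 6.485674 mL/hr = 8.171857 hr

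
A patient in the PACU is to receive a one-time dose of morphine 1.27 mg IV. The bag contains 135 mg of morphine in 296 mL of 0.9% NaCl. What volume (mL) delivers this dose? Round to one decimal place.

Concentration = 135 mg ÷ 296 mL = 0.4560811 mg/mL
Volume = 1.27 mg ÷ 0.4560811 mg/mL = 2.784593 mL

2.8 mL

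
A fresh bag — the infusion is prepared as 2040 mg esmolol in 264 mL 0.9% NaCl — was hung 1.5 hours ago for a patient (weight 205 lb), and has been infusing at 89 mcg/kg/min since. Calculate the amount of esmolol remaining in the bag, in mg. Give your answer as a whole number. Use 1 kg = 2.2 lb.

1294 mg

Weight = 205 lb ÷ 2.2 lb/kg = 93.18182 kg
Dose = 89 mcg/kg/min × 93.18182 kg = 8293.182 mcg/min
8293.182 mcg/min × 60 min/hr = 497590.9 mcg/hr
Concentration = 2040 mg ÷ 264 mL = 7.727273 mg/mL = 7727.273 mcg/mL
Rate = 497590.9 mcg/hr ÷ 7727.273 mcg/mL = 64.39412 mL/hr
Volume infused = 64.39412 mL/hr × 1.5 hr = 96.59118 mL
Volume remaining = 264 − 96.59118 = 167.4088 mL
Drug remaining = 167.4088 mL × 7727.273 mcg/mL = 1293614 mcg = 1293.614 mg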